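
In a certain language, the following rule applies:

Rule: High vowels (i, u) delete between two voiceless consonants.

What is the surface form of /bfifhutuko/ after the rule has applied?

bffhtko

/i/ is a high vowel flanked by voiceless consonants /f/ and /f/, so it deletes.
/u/ is a high vowel flanked by voiceless consonants /h/ and /t/, so it deletes.
/u/ is a high vowel flanked by voiceless consonants /t/ and /k/, so it deletes.
Surface form: [bffhtko].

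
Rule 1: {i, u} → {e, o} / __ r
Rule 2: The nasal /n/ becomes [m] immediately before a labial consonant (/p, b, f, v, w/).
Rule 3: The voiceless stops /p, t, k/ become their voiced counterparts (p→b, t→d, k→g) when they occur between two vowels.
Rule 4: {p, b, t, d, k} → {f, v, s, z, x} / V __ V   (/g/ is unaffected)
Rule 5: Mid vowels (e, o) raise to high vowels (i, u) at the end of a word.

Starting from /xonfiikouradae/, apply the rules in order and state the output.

xomfiigoorazai

Rule 1 (pre-rhotic lowering): /u/ is a high vowel immediately before /r/, so it lowers to [o]. /xonfiikouradae/ → xonfiikooradae.
Rule 2 (nasal place assimilation): /n/ precedes the labial consonant /f/, so it assimilates in place to [m]. /xonfiikooradae/ → xomfiikooradae.
Rule 3 (intervocalic voicing): /k/ is a voiceless stop between vowels /i/ and /o/, so it voices to [g]. /xomfiikooradae/ → xomfiigooradae.
Rule 4 (intervocalic spirantization): /d/ is a stop between vowels /a/ and /a/, so it spirantizes to the fricative [z]. /xomfiigooradae/ → xomfiigoorazae.
Rule 5 (final vowel raising): /e/ is a mid vowel in word-final position, so it raises to [i]. /xomfiigoorazae/ → xomfiigoorazai.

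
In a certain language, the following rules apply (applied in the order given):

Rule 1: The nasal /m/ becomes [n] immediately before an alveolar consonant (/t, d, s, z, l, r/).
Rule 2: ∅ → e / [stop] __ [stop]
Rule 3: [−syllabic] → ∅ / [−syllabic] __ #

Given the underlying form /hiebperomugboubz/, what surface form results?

Rule 1 (nasal place assimilation): no segment meets the environment; /hiebperomugboubz/ is unchanged.
Rule 2 (stop-cluster e-epenthesis): /b/ and /p/ form a stop–stop cluster, so [e] is inserted between them. /g/ and /b/ form a stop–stop cluster, so [e] is inserted between them. /hiebperomugboubz/ → hiebeperomugeboubz.
Rule 3 (final cluster simplification): /z/ is the second consonant of a word-final cluster /bz/, so it deletes. /hiebeperomugeboubz/ → hiebeperomugeboub.

hiebeperomugeboub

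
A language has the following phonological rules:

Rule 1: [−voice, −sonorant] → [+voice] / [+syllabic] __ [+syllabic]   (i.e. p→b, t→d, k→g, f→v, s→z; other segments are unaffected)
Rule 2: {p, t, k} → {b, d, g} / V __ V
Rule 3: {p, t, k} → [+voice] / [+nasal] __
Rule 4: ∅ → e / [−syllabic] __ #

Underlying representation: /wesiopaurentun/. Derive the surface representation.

Rule 1 (intervocalic voicing): /s/ is a voiceless obstruent between vowels /e/ and /i/, so it voices to [z]. /p/ is a voiceless obstruent between vowels /o/ and /a/, so it voices to [b]. /wesiopaurentun/ → weziobaurentun.
Rule 2 (intervocalic voicing): no segment meets the environment; /weziobaurentun/ is unchanged.
Rule 3 (post-nasal voicing): /t/ is a voiceless stop immediately after the nasal /n/, so it voices to [d]. /weziobaurentun/ → weziobaurendun.
Rule 4 (final e-epenthesis): the form ends in the consonant /n/, so [e] is inserted word-finally. /weziobaurendun/ → weziobaurendune.

weziobaurendune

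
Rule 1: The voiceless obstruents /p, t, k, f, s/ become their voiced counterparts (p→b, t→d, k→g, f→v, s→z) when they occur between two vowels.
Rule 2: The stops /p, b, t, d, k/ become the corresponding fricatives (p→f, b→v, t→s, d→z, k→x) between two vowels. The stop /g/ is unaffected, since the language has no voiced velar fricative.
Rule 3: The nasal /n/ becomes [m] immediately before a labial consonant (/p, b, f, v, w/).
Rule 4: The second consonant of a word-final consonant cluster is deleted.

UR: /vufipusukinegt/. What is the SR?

vuvivuzugineg

Rule 1 (intervocalic voicing): /f/ is a voiceless obstruent between vowels /u/ and /i/, so it voices to [v]. /p/ is a voiceless obstruent between vowels /i/ and /u/, so it voices to [b]. /s/ is a voiceless obstruent between vowels /u/ and /u/, so it voices to [z]. /k/ is a voiceless obstruent between vowels /u/ and /i/, so it voices to [g]. /vufipusukinegt/ → vuvibuzuginegt.
Rule 2 (intervocalic spirantization): /b/ is a stop between vowels /i/ and /u/, so it spirantizes to the fricative [v]. /vuvibuzuginegt/ → vuvivuzuginegt.
Rule 3 (nasal place assimilation): no segment meets the environment; /vuvivuzuginegt/ is unchanged.
Rule 4 (final cluster simplification): /t/ is the second consonant of a word-final cluster /gt/, so it deletes. /vuvivuzuginegt/ → vuvivuzugineg.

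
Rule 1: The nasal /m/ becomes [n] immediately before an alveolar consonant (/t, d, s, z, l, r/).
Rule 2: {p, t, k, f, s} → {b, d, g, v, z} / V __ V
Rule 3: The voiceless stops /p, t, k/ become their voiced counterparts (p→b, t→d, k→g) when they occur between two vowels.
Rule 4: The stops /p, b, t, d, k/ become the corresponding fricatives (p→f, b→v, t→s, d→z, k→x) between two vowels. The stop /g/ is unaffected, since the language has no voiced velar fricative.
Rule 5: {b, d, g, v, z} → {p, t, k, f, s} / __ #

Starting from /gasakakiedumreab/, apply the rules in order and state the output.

gazagagiezunreap

Rule 1 (nasal place assimilation): /m/ precedes the alveolar consonant /r/, so it assimilates in place to [n]. /gasakakiedumreab/ → gasakakiedunreab.
Rule 2 (intervocalic voicing): /s/ is a voiceless obstruent between vowels /a/ and /a/, so it voices to [z]. /k/ is a voiceless obstruent between vowels /a/ and /a/, so it voices to [g]. /k/ is a voiceless obstruent between vowels /a/ and /i/, so it voices to [g]. /gasakakiedunreab/ → gazagagiedunreab.
Rule 3 (intervocalic voicing): no segment meets the environment; /gazagagiedunreab/ is unchanged.
Rule 4 (intervocalic spirantization): /d/ is a stop between vowels /e/ and /u/, so it spirantizes to the fricative [z]. /gazagagiedunreab/ → gazagagiezunreab.
Rule 5 (final devoicing): /b/ is a voiced obstruent in word-final position, so it devoices to [p]. /gazagagiezunreab/ → gazagagiezunreap.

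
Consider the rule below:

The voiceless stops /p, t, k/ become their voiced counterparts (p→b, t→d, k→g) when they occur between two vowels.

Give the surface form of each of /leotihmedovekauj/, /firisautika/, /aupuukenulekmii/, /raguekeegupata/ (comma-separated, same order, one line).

leodihmedovegauj, firisaudiga, aubuugenulekmii, raguegeegubada

/leotihmedovekauj/: /t/ is a voiceless stop between vowels /o/ and /i/, so it voices to [d]. /k/ is a voiceless stop between vowels /e/ and /a/, so it voices to [g]. → [leodihmedovegauj].
/firisautika/: /t/ is a voiceless stop between vowels /u/ and /i/, so it voices to [d]. /k/ is a voiceless stop between vowels /i/ and /a/, so it voices to [g]. → [firisaudiga].
/aupuukenulekmii/: /p/ is a voiceless stop between vowels /u/ and /u/, so it voices to [b]. /k/ is a voiceless stop between vowels /u/ and /e/, so it voices to [g]. → [aubuugenulekmii].
/raguekeegupata/: /k/ is a voiceless stop between vowels /e/ and /e/, so it voices to [g]. /p/ is a voiceless stop between vowels /u/ and /a/, so it voices to [b]. /t/ is a voiceless stop between vowels /a/ and /a/, so it voices to [d]. → [raguegeegubada].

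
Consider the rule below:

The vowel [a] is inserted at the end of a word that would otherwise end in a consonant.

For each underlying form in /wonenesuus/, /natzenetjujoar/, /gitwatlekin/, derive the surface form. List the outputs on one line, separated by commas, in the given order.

wonenesuusa, natzenetjujoara, gitwatlekina

/wonenesuus/: the form ends in the consonant /s/, so [a] is inserted word-finally. → [wonenesuusa].
/natzenetjujoar/: the form ends in the consonant /r/, so [a] is inserted word-finally. → [natzenetjujoara].
/gitwatlekin/: the form ends in the consonant /n/, so [a] is inserted word-finally. → [gitwatlekina].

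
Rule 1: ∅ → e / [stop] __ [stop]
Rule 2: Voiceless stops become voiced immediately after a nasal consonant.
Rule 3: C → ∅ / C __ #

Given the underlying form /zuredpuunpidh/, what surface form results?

zuredepuunbid

Rule 1 (stop-cluster e-epenthesis): /d/ and /p/ form a stop–stop cluster, so [e] is inserted between them. /zuredpuunpidh/ → zuredepuunpidh.
Rule 2 (post-nasal voicing): /p/ is a voiceless stop immediately after the nasal /n/, so it voices to [b]. /zuredepuunpidh/ → zuredepuunbidh.
Rule 3 (final cluster simplification): /h/ is the second consonant of a word-final cluster /dh/, so it deletes. /zuredepuunbidh/ → zuredepuunbid.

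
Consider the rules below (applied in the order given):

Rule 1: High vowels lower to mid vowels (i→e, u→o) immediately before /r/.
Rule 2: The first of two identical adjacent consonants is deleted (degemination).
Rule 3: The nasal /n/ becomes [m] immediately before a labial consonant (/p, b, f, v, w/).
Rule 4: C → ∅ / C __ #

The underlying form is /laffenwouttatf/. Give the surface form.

Rule 1 (pre-rhotic lowering): no segment meets the environment; /laffenwouttatf/ is unchanged.
Rule 2 (degemination): /ff/ is a geminate; the first /f/ deletes. /tt/ is a geminate; the first /t/ deletes. /laffenwouttatf/ → lafenwoutatf.
Rule 3 (nasal place assimilation): /n/ precedes the labial consonant /w/, so it assimilates in place to [m]. /lafenwoutatf/ → lafemwoutatf.
Rule 4 (final cluster simplification): /f/ is the second consonant of a word-final cluster /tf/, so it deletes. /lafemwoutatf/ → lafemwoutat.

lafemwoutat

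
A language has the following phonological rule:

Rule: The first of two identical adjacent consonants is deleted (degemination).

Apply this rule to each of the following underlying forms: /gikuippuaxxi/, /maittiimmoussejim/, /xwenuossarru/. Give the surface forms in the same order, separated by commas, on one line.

/gikuippuaxxi/: /pp/ is a geminate; the first /p/ deletes. /xx/ is a geminate; the first /x/ deletes. → [gikuipuaxi].
/maittiimmoussejim/: /tt/ is a geminate; the first /t/ deletes. /mm/ is a geminate; the first /m/ deletes. /ss/ is a geminate; the first /s/ deletes. → [maitiimousejim].
/xwenuossarru/: /ss/ is a geminate; the first /s/ deletes. /rr/ is a geminate; the first /r/ deletes. → [xwenuosaru].

gikuipuaxi, maitiimousejim, xwenuosaru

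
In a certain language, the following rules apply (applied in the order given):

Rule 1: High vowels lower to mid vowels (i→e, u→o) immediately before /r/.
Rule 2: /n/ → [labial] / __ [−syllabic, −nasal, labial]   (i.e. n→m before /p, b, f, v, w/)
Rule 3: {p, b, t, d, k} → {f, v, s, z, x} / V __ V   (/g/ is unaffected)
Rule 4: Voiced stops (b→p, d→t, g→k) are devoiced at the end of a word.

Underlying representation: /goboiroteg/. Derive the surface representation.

govoerosek

Rule 1 (pre-rhotic lowering): /i/ is a high vowel immediately before /r/, so it lowers to [e]. /goboiroteg/ → goboeroteg.
Rule 2 (nasal place assimilation): no segment meets the environment; /goboeroteg/ is unchanged.
Rule 3 (intervocalic spirantization): /b/ is a stop between vowels /o/ and /o/, so it spirantizes to the fricative [v]. /t/ is a stop between vowels /o/ and /e/, so it spirantizes to the fricative [s]. /goboeroteg/ → govoeroseg.
Rule 4 (final devoicing): /g/ is a voiced stop in word-final position, so it devoices to [k]. /govoeroseg/ → govoerosek.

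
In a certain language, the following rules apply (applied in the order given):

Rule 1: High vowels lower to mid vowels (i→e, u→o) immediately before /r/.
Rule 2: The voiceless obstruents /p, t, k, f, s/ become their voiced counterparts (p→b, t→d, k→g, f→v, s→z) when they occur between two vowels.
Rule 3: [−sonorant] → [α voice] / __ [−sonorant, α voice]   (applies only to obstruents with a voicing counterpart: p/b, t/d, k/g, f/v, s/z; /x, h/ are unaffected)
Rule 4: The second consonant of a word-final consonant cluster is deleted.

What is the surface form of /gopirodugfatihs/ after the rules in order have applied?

goberodukfadih

Rule 1 (pre-rhotic lowering): /i/ is a high vowel immediately before /r/, so it lowers to [e]. /gopirodugfatihs/ → goperodugfatihs.
Rule 2 (intervocalic voicing): /p/ is a voiceless obstruent between vowels /o/ and /e/, so it voices to [b]. /t/ is a voiceless obstruent between vowels /a/ and /i/, so it voices to [d]. /goperodugfatihs/ → goberodugfadihs.
Rule 3 (regressive voicing assimilation): /g/ precedes the voiceless obstruent /f/, so it devoices to [k] by assimilation. /goberodugfadihs/ → goberodukfadihs.
Rule 4 (final cluster simplification): /s/ is the second consonant of a word-final cluster /hs/, so it deletes. /goberodukfadihs/ → goberodukfadih.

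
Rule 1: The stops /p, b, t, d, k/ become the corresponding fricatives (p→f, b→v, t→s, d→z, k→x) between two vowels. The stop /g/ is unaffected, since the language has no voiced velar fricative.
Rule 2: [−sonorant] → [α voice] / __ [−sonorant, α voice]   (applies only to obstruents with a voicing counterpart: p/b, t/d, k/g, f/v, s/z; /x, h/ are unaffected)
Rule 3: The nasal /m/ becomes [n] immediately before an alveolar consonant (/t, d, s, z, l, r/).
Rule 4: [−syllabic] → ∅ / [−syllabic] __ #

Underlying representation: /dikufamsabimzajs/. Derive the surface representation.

Rule 1 (intervocalic spirantization): /k/ is a stop between vowels /i/ and /u/, so it spirantizes to the fricative [x]. /b/ is a stop between vowels /a/ and /i/, so it spirantizes to the fricative [v]. /dikufamsabimzajs/ → dixufamsavimzajs.
Rule 2 (regressive voicing assimilation): no segment meets the environment; /dixufamsavimzajs/ is unchanged.
Rule 3 (nasal place assimilation): /m/ precedes the alveolar consonant /s/, so it assimilates in place to [n]. /m/ precedes the alveolar consonant /z/, so it assimilates in place to [n]. /dixufamsavimzajs/ → dixufansavinzajs.
Rule 4 (final cluster simplification): /s/ is the second consonant of a word-final cluster /js/, so it deletes. /dixufansavinzajs/ → dixufansavinzaj.

dixufansavinzaj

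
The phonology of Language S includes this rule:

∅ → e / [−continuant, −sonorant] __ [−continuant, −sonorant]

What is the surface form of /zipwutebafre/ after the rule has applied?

No segment of /zipwutebafre/ meets the structural description of the rule, so the form surfaces unchanged.

zipwutebafre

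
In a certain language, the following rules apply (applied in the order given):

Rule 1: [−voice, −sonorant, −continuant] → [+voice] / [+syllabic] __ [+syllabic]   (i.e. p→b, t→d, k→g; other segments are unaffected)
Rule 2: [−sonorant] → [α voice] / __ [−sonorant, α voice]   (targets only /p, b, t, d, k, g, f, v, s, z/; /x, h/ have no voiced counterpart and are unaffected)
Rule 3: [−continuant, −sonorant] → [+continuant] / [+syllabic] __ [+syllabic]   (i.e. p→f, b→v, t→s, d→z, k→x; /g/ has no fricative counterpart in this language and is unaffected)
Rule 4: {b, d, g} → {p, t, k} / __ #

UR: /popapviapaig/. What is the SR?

povabviavaik

Rule 1 (intervocalic voicing): /p/ is a voiceless stop between vowels /o/ and /a/, so it voices to [b]. /p/ is a voiceless stop between vowels /a/ and /a/, so it voices to [b]. /popapviapaig/ → pobapviabaig.
Rule 2 (regressive voicing assimilation): /p/ precedes the voiced obstruent /v/, so it voices to [b] by assimilation. /pobapviabaig/ → pobabviabaig.
Rule 3 (intervocalic spirantization): /b/ is a stop between vowels /o/ and /a/, so it spirantizes to the fricative [v]. /b/ is a stop between vowels /a/ and /a/, so it spirantizes to the fricative [v]. /pobabviabaig/ → povabviavaig.
Rule 4 (final devoicing): /g/ is a voiced stop in word-final position, so it devoices to [k]. /povabviavaig/ → povabviavaik.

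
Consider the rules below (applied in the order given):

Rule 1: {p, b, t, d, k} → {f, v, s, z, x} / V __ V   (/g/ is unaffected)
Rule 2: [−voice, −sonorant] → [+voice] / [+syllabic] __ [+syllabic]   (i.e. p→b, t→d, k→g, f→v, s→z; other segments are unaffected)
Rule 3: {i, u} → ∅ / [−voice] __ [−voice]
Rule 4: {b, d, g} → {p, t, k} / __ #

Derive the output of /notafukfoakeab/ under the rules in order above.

nozavukfoaxeap

Rule 1 (intervocalic spirantization): /t/ is a stop between vowels /o/ and /a/, so it spirantizes to the fricative [s]. /k/ is a stop between vowels /a/ and /e/, so it spirantizes to the fricative [x]. /notafukfoakeab/ → nosafukfoaxeab.
Rule 2 (intervocalic voicing): /s/ is a voiceless obstruent between vowels /o/ and /a/, so it voices to [z]. /f/ is a voiceless obstruent between vowels /a/ and /u/, so it voices to [v]. /nosafukfoaxeab/ → nozavukfoaxeab.
Rule 3 (high vowel syncope): no segment meets the environment; /nozavukfoaxeab/ is unchanged.
Rule 4 (final devoicing): /b/ is a voiced stop in word-final position, so it devoices to [p]. /nozavukfoaxeab/ → nozavukfoaxeap.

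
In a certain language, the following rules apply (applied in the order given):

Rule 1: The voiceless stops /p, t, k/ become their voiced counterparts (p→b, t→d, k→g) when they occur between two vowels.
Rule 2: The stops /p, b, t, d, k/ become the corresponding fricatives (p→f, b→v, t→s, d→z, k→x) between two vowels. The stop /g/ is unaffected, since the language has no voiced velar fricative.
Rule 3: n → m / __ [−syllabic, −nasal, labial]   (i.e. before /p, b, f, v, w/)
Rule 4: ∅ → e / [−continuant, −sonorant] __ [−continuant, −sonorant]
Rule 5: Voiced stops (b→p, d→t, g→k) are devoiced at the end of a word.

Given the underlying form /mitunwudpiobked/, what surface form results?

mizumwudepiobeket

Rule 1 (intervocalic voicing): /t/ is a voiceless stop between vowels /i/ and /u/, so it voices to [d]. /mitunwudpiobked/ → midunwudpiobked.
Rule 2 (intervocalic spirantization): /d/ is a stop between vowels /i/ and /u/, so it spirantizes to the fricative [z]. /midunwudpiobked/ → mizunwudpiobked.
Rule 3 (nasal place assimilation): /n/ precedes the labial consonant /w/, so it assimilates in place to [m]. /mizunwudpiobked/ → mizumwudpiobked.
Rule 4 (stop-cluster e-epenthesis): /d/ and /p/ form a stop–stop cluster, so [e] is inserted between them. /b/ and /k/ form a stop–stop cluster, so [e] is inserted between them. /mizumwudpiobked/ → mizumwudepiobeked.
Rule 5 (final devoicing): /d/ is a voiced stop in word-final position, so it devoices to [t]. /mizumwudepiobeked/ → mizumwudepiobeket.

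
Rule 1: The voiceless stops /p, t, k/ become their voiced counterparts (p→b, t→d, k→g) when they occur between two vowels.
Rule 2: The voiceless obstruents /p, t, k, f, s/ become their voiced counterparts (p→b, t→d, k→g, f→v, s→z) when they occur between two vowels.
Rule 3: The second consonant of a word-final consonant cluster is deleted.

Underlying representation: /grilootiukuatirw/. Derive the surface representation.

Rule 1 (intervocalic voicing): /t/ is a voiceless stop between vowels /o/ and /i/, so it voices to [d]. /k/ is a voiceless stop between vowels /u/ and /u/, so it voices to [g]. /t/ is a voiceless stop between vowels /a/ and /i/, so it voices to [d]. /grilootiukuatirw/ → griloodiuguadirw.
Rule 2 (intervocalic voicing): no segment meets the environment; /griloodiuguadirw/ is unchanged.
Rule 3 (final cluster simplification): /w/ is the second consonant of a word-final cluster /rw/, so it deletes. /griloodiuguadirw/ → griloodiuguadir.

griloodiuguadir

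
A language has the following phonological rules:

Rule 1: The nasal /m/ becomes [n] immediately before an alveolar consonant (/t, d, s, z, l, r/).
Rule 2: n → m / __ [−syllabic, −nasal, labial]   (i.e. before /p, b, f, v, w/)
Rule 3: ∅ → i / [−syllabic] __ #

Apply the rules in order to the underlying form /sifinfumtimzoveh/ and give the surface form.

Rule 1 (nasal place assimilation): /m/ precedes the alveolar consonant /t/, so it assimilates in place to [n]. /m/ precedes the alveolar consonant /z/, so it assimilates in place to [n]. /sifinfumtimzoveh/ → sifinfuntinzoveh.
Rule 2 (nasal place assimilation): /n/ precedes the labial consonant /f/, so it assimilates in place to [m]. /sifinfuntinzoveh/ → sifimfuntinzoveh.
Rule 3 (final i-epenthesis): the form ends in the consonant /h/, so [i] is inserted word-finally. /sifimfuntinzoveh/ → sifimfuntinzovehi.

sifimfuntinzovehi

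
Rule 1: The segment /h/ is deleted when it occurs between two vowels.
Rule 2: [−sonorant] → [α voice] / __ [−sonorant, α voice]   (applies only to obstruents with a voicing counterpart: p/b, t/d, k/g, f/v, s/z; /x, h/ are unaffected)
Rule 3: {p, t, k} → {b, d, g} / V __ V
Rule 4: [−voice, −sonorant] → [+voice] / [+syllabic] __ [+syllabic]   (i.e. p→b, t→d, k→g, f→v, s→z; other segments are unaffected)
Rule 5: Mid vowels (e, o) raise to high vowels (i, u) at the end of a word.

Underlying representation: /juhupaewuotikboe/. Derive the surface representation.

Rule 1 (intervocalic h-deletion): /h/ occurs between vowels /u/ and /u/, so it deletes. /juhupaewuotikboe/ → juupaewuotikboe.
Rule 2 (regressive voicing assimilation): /k/ precedes the voiced obstruent /b/, so it voices to [g] by assimilation. /juupaewuotikboe/ → juupaewuotigboe.
Rule 3 (intervocalic voicing): /p/ is a voiceless stop between vowels /u/ and /a/, so it voices to [b]. /t/ is a voiceless stop between vowels /o/ and /i/, so it voices to [d]. /juupaewuotigboe/ → juubaewuodigboe.
Rule 4 (intervocalic voicing): no segment meets the environment; /juubaewuodigboe/ is unchanged.
Rule 5 (final vowel raising): /e/ is a mid vowel in word-final position, so it raises to [i]. /juubaewuodigboe/ → juubaewuodigboi.

juubaewuodigboi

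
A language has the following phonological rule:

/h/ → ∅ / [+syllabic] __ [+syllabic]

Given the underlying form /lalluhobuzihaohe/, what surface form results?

lalluobuziaoe

/h/ occurs between vowels /u/ and /o/, so it deletes.
/h/ occurs between vowels /i/ and /a/, so it deletes.
/h/ occurs between vowels /o/ and /e/, so it deletes.
Surface form: [lalluobuziaoe].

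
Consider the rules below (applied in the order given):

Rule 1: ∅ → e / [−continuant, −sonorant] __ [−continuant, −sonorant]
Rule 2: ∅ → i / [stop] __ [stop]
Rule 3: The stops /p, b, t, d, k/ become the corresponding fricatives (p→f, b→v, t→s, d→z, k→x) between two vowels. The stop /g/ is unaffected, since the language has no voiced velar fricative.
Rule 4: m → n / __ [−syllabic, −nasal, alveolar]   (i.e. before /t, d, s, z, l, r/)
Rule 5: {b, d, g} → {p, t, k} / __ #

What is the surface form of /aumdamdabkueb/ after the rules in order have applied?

Rule 1 (stop-cluster e-epenthesis): /b/ and /k/ form a stop–stop cluster, so [e] is inserted between them. /aumdamdabkueb/ → aumdamdabekueb.
Rule 2 (stop-cluster i-epenthesis): no segment meets the environment; /aumdamdabekueb/ is unchanged.
Rule 3 (intervocalic spirantization): /b/ is a stop between vowels /a/ and /e/, so it spirantizes to the fricative [v]. /k/ is a stop between vowels /e/ and /u/, so it spirantizes to the fricative [x]. /aumdamdabekueb/ → aumdamdavexueb.
Rule 4 (nasal place assimilation): /m/ precedes the alveolar consonant /d/, so it assimilates in place to [n]. /m/ precedes the alveolar consonant /d/, so it assimilates in place to [n]. /aumdamdavexueb/ → aundandavexueb.
Rule 5 (final devoicing): /b/ is a voiced stop in word-final position, so it devoices to [p]. /aundandavexueb/ → aundandavexuep.

aundandavexuep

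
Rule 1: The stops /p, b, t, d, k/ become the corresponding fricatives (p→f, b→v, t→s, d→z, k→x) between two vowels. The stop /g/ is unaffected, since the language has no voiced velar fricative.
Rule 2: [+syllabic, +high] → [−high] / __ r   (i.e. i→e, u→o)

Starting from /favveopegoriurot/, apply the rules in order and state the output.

favveofegoriorot

Rule 1 (intervocalic spirantization): /p/ is a stop between vowels /o/ and /e/, so it spirantizes to the fricative [f]. /favveopegoriurot/ → favveofegoriurot.
Rule 2 (pre-rhotic lowering): /u/ is a high vowel immediately before /r/, so it lowers to [o]. /favveofegoriurot/ → favveofegoriorot.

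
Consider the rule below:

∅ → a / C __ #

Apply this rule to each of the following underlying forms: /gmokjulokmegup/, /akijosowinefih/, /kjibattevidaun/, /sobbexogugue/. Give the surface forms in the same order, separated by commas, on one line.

gmokjulokmegupa, akijosowinefiha, kjibattevidauna, sobbexogugue

/gmokjulokmegup/: the form ends in the consonant /p/, so [a] is inserted word-finally. → [gmokjulokmegupa].
/akijosowinefih/: the form ends in the consonant /h/, so [a] is inserted word-finally. → [akijosowinefiha].
/kjibattevidaun/: the form ends in the consonant /n/, so [a] is inserted word-finally. → [kjibattevidauna].
/sobbexogugue/: the rule's environment is not met; surfaces unchanged as [sobbexogugue].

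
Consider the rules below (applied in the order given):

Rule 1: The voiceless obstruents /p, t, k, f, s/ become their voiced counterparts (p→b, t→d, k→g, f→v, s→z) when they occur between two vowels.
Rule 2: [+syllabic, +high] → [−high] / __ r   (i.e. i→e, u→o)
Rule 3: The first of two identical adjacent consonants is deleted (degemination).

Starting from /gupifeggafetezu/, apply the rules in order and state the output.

Rule 1 (intervocalic voicing): /p/ is a voiceless obstruent between vowels /u/ and /i/, so it voices to [b]. /f/ is a voiceless obstruent between vowels /i/ and /e/, so it voices to [v]. /f/ is a voiceless obstruent between vowels /a/ and /e/, so it voices to [v]. /t/ is a voiceless obstruent between vowels /e/ and /e/, so it voices to [d]. /gupifeggafetezu/ → gubiveggavedezu.
Rule 2 (pre-rhotic lowering): no segment meets the environment; /gubiveggavedezu/ is unchanged.
Rule 3 (degemination): /gg/ is a geminate; the first /g/ deletes. /gubiveggavedezu/ → gubivegavedezu.

gubivegavedezu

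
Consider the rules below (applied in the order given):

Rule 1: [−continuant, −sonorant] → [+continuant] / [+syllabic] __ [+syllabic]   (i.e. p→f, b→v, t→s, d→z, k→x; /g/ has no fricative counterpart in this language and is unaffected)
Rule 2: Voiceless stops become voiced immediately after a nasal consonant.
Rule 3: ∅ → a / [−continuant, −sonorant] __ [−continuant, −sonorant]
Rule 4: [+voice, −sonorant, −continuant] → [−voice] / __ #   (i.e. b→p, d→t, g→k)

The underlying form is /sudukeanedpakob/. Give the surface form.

suzuxeanedapaxop

Rule 1 (intervocalic spirantization): /d/ is a stop between vowels /u/ and /u/, so it spirantizes to the fricative [z]. /k/ is a stop between vowels /u/ and /e/, so it spirantizes to the fricative [x]. /k/ is a stop between vowels /a/ and /o/, so it spirantizes to the fricative [x]. /sudukeanedpakob/ → suzuxeanedpaxob.
Rule 2 (post-nasal voicing): no segment meets the environment; /suzuxeanedpaxob/ is unchanged.
Rule 3 (stop-cluster a-epenthesis): /d/ and /p/ form a stop–stop cluster, so [a] is inserted between them. /suzuxeanedpaxob/ → suzuxeanedapaxob.
Rule 4 (final devoicing): /b/ is a voiced stop in word-final position, so it devoices to [p]. /suzuxeanedapaxob/ → suzuxeanedapaxop.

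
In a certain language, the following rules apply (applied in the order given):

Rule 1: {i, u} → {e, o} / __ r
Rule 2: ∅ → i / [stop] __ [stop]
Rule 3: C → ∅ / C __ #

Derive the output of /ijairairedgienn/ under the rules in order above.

Rule 1 (pre-rhotic lowering): /i/ is a high vowel immediately before /r/, so it lowers to [e]. /i/ is a high vowel immediately before /r/, so it lowers to [e]. /ijairairedgienn/ → ijaeraeredgienn.
Rule 2 (stop-cluster i-epenthesis): /d/ and /g/ form a stop–stop cluster, so [i] is inserted between them. /ijaeraeredgienn/ → ijaeraeredigienn.
Rule 3 (final cluster simplification): /n/ is the second consonant of a word-final cluster /nn/, so it deletes. /ijaeraeredigienn/ → ijaeraeredigien.

ijaeraeredigien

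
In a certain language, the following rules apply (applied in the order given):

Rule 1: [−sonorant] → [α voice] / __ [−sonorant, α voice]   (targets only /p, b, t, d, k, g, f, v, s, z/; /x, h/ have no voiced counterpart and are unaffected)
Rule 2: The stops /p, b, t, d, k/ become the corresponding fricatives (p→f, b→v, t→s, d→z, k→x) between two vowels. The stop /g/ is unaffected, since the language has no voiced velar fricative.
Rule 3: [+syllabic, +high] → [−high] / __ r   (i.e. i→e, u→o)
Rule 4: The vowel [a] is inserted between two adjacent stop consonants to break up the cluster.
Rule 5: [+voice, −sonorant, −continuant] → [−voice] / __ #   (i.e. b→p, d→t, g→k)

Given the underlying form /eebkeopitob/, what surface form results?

Rule 1 (regressive voicing assimilation): /b/ precedes the voiceless obstruent /k/, so it devoices to [p] by assimilation. /eebkeopitob/ → eepkeopitob.
Rule 2 (intervocalic spirantization): /p/ is a stop between vowels /o/ and /i/, so it spirantizes to the fricative [f]. /t/ is a stop between vowels /i/ and /o/, so it spirantizes to the fricative [s]. /eepkeopitob/ → eepkeofisob.
Rule 3 (pre-rhotic lowering): no segment meets the environment; /eepkeofisob/ is unchanged.
Rule 4 (stop-cluster a-epenthesis): /p/ and /k/ form a stop–stop cluster, so [a] is inserted between them. /eepkeofisob/ → eepakeofisob.
Rule 5 (final devoicing): /b/ is a voiced stop in word-final position, so it devoices to [p]. /eepakeofisob/ → eepakeofisop.

eepakeofisop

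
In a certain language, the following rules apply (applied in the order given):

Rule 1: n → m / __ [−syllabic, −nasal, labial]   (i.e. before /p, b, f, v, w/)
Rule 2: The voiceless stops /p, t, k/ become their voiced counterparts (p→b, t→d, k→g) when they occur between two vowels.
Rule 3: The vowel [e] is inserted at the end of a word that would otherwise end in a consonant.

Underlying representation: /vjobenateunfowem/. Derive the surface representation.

vjobenadeumfoweme

Rule 1 (nasal place assimilation): /n/ precedes the labial consonant /f/, so it assimilates in place to [m]. /vjobenateunfowem/ → vjobenateumfowem.
Rule 2 (intervocalic voicing): /t/ is a voiceless stop between vowels /a/ and /e/, so it voices to [d]. /vjobenateumfowem/ → vjobenadeumfowem.
Rule 3 (final e-epenthesis): the form ends in the consonant /m/, so [e] is inserted word-finally. /vjobenadeumfowem/ → vjobenadeumfoweme.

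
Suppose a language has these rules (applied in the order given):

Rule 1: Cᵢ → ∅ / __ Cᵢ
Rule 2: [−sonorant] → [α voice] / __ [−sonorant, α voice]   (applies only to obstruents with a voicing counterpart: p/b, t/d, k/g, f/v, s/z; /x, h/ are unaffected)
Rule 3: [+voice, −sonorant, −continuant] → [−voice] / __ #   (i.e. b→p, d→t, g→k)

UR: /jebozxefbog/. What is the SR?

Rule 1 (degemination): no segment meets the environment; /jebozxefbog/ is unchanged.
Rule 2 (regressive voicing assimilation): /z/ precedes the voiceless obstruent /x/, so it devoices to [s] by assimilation. /f/ precedes the voiced obstruent /b/, so it voices to [v] by assimilation. /jebozxefbog/ → jebosxevbog.
Rule 3 (final devoicing): /g/ is a voiced stop in word-final position, so it devoices to [k]. /jebosxevbog/ → jebosxevbok.

jebosxevbok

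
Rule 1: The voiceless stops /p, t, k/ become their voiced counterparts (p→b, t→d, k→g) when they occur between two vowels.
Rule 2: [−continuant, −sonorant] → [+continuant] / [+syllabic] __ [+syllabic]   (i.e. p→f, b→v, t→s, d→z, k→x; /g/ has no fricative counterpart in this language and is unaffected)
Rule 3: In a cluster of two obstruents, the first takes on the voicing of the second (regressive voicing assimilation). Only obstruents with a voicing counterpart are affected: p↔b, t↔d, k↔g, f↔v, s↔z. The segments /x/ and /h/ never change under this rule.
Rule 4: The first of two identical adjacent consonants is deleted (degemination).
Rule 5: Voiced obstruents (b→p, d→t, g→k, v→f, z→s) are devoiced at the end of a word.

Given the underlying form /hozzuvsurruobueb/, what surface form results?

Rule 1 (intervocalic voicing): no segment meets the environment; /hozzuvsurruobueb/ is unchanged.
Rule 2 (intervocalic spirantization): /b/ is a stop between vowels /o/ and /u/, so it spirantizes to the fricative [v]. /hozzuvsurruobueb/ → hozzuvsurruovueb.
Rule 3 (regressive voicing assimilation): /v/ precedes the voiceless obstruent /s/, so it devoices to [f] by assimilation. /hozzuvsurruovueb/ → hozzufsurruovueb.
Rule 4 (degemination): /zz/ is a geminate; the first /z/ deletes. /rr/ is a geminate; the first /r/ deletes. /hozzufsurruovueb/ → hozufsuruovueb.
Rule 5 (final devoicing): /b/ is a voiced obstruent in word-final position, so it devoices to [p]. /hozufsuruovueb/ → hozufsuruovuep.

hozufsuruovuep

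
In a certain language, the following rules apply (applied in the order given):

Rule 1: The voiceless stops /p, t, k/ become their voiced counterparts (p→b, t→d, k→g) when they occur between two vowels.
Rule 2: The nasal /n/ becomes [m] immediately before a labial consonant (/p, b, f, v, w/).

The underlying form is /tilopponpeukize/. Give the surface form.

Rule 1 (intervocalic voicing): /k/ is a voiceless stop between vowels /u/ and /i/, so it voices to [g]. /tilopponpeukize/ → tilopponpeugize.
Rule 2 (nasal place assimilation): /n/ precedes the labial consonant /p/, so it assimilates in place to [m]. /tilopponpeugize/ → tiloppompeugize.

tiloppompeugize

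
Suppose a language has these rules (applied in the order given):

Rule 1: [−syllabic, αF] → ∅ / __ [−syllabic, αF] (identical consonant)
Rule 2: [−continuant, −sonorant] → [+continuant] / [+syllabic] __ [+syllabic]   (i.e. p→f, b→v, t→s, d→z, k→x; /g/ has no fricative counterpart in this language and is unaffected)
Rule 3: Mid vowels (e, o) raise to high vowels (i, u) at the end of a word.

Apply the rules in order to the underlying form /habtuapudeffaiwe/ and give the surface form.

habtuafuzefaiwi

Rule 1 (degemination): /ff/ is a geminate; the first /f/ deletes. /habtuapudeffaiwe/ → habtuapudefaiwe.
Rule 2 (intervocalic spirantization): /p/ is a stop between vowels /a/ and /u/, so it spirantizes to the fricative [f]. /d/ is a stop between vowels /u/ and /e/, so it spirantizes to the fricative [z]. /habtuapudefaiwe/ → habtuafuzefaiwe.
Rule 3 (final vowel raising): /e/ is a mid vowel in word-final position, so it raises to [i]. /habtuafuzefaiwe/ → habtuafuzefaiwi.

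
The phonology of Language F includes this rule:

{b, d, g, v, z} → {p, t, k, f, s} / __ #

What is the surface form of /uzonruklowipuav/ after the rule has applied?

uzonruklowipuaf

/v/ is a voiced obstruent in word-final position, so it devoices to [f].
The other instance of /z/ does not occur in the required environment and remains unchanged.
Surface form: [uzonruklowipuaf].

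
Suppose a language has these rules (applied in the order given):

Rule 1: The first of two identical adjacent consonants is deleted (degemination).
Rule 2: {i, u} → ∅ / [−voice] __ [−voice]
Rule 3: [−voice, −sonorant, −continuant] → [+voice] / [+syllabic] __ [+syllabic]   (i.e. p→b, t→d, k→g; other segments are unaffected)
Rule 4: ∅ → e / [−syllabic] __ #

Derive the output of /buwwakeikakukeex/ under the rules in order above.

buwageigakkeexe

Rule 1 (degemination): /ww/ is a geminate; the first /w/ deletes. /buwwakeikakukeex/ → buwakeikakukeex.
Rule 2 (high vowel syncope): /u/ is a high vowel flanked by voiceless consonants /k/ and /k/, so it deletes. /buwakeikakukeex/ → buwakeikakkeex.
Rule 3 (intervocalic voicing): /k/ is a voiceless stop between vowels /a/ and /e/, so it voices to [g]. /k/ is a voiceless stop between vowels /i/ and /a/, so it voices to [g]. /buwakeikakkeex/ → buwageigakkeex.
Rule 4 (final e-epenthesis): the form ends in the consonant /x/, so [e] is inserted word-finally. /buwageigakkeex/ → buwageigakkeexe.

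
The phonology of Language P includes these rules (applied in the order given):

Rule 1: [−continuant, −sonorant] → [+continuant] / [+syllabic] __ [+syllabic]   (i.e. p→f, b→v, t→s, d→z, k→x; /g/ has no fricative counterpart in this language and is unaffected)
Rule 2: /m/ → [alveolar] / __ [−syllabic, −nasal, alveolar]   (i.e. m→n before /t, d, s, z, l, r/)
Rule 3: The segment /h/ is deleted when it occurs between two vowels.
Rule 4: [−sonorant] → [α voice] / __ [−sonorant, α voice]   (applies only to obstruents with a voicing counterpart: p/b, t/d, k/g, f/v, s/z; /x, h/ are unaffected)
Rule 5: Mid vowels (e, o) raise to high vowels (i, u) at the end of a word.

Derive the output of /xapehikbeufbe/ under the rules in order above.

Rule 1 (intervocalic spirantization): /p/ is a stop between vowels /a/ and /e/, so it spirantizes to the fricative [f]. /xapehikbeufbe/ → xafehikbeufbe.
Rule 2 (nasal place assimilation): no segment meets the environment; /xafehikbeufbe/ is unchanged.
Rule 3 (intervocalic h-deletion): /h/ occurs between vowels /e/ and /i/, so it deletes. /xafehikbeufbe/ → xafeikbeufbe.
Rule 4 (regressive voicing assimilation): /k/ precedes the voiced obstruent /b/, so it voices to [g] by assimilation. /f/ precedes the voiced obstruent /b/, so it voices to [v] by assimilation. /xafeikbeufbe/ → xafeigbeuvbe.
Rule 5 (final vowel raising): /e/ is a mid vowel in word-final position, so it raises to [i]. /xafeigbeuvbe/ → xafeigbeuvbi.

xafeigbeuvbi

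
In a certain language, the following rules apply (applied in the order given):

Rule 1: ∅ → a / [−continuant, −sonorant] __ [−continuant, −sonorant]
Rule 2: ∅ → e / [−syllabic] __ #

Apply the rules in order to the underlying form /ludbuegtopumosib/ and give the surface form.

ludabuegatopumosibe

Rule 1 (stop-cluster a-epenthesis): /d/ and /b/ form a stop–stop cluster, so [a] is inserted between them. /g/ and /t/ form a stop–stop cluster, so [a] is inserted between them. /ludbuegtopumosib/ → ludabuegatopumosib.
Rule 2 (final e-epenthesis): the form ends in the consonant /b/, so [e] is inserted word-finally. /ludabuegatopumosib/ → ludabuegatopumosibe.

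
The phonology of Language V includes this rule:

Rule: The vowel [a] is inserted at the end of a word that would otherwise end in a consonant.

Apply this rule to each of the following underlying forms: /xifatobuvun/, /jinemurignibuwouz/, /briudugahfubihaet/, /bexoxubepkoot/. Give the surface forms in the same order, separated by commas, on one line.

/xifatobuvun/: the form ends in the consonant /n/, so [a] is inserted word-finally. → [xifatobuvuna].
/jinemurignibuwouz/: the form ends in the consonant /z/, so [a] is inserted word-finally. → [jinemurignibuwouza].
/briudugahfubihaet/: the form ends in the consonant /t/, so [a] is inserted word-finally. → [briudugahfubihaeta].
/bexoxubepkoot/: the form ends in the consonant /t/, so [a] is inserted word-finally. → [bexoxubepkoota].

xifatobuvuna, jinemurignibuwouza, briudugahfubihaeta, bexoxubepkoota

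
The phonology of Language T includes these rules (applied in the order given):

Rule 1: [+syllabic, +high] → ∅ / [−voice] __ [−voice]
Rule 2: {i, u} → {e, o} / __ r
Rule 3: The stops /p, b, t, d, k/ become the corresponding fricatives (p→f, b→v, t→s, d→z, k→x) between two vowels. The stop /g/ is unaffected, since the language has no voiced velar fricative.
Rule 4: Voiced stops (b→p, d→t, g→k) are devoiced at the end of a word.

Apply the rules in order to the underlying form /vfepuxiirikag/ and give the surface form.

Rule 1 (high vowel syncope): /u/ is a high vowel flanked by voiceless consonants /p/ and /x/, so it deletes. /vfepuxiirikag/ → vfepxiirikag.
Rule 2 (pre-rhotic lowering): /i/ is a high vowel immediately before /r/, so it lowers to [e]. /vfepxiirikag/ → vfepxierikag.
Rule 3 (intervocalic spirantization): /k/ is a stop between vowels /i/ and /a/, so it spirantizes to the fricative [x]. /vfepxierikag/ → vfepxierixag.
Rule 4 (final devoicing): /g/ is a voiced stop in word-final position, so it devoices to [k]. /vfepxierixag/ → vfepxierixak.

vfepxierixak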